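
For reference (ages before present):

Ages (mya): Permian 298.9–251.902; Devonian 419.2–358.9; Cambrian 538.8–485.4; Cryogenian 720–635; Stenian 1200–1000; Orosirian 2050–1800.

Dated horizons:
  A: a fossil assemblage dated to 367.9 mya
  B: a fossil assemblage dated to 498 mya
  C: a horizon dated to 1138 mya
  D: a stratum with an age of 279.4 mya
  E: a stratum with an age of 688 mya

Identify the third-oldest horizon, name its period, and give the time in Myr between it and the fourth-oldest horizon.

Larger Ma means older, so oldest first: C 1138 > E 688 > B 498 > A 367.9 > D 279.4.
Counting 3 along gives B (498 Ma); the excerpt puts that inside the Cambrian, 538.8–485.4 Ma.
Next in line is A (367.9 Ma), and 498 − 367.9 = 130.1 Myr.

B, in the Cambrian; 130.1 million years to A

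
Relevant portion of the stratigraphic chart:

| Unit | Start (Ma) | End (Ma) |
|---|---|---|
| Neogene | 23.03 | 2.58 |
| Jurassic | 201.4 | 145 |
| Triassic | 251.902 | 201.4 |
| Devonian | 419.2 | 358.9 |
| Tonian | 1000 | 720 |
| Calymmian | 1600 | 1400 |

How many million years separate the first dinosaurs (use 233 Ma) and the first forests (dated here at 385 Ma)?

385 − 233 = 152 million years.

152 million years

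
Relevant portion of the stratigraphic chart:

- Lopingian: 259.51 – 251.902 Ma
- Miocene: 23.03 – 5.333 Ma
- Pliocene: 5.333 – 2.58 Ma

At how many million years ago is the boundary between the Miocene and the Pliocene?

5.333 Ma

The Miocene ends and the Pliocene begins at 5.333 Ma.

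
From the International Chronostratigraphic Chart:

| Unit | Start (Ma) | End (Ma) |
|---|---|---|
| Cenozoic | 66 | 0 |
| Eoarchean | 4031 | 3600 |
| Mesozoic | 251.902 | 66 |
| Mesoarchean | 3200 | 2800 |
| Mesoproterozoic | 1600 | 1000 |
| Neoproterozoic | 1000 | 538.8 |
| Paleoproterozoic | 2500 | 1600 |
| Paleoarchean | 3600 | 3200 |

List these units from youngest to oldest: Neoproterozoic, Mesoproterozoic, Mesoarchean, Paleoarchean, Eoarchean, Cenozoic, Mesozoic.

Cenozoic, Mesozoic, Neoproterozoic, Mesoproterozoic, Mesoarchean, Paleoarchean, Eoarchean

Read off each span (Ma): Neoproterozoic 1000–538.8; Mesoproterozoic 1600–1000; Mesoarchean 3200–2800; Paleoarchean 3600–3200; Eoarchean 4031–3600; Cenozoic 66–0; Mesozoic 251.902–66.
Larger Ma is older, so oldest→youngest is Eoarchean, Paleoarchean, Mesoarchean, Mesoproterozoic, Neoproterozoic, Mesozoic, Cenozoic; reverse it for youngest→oldest.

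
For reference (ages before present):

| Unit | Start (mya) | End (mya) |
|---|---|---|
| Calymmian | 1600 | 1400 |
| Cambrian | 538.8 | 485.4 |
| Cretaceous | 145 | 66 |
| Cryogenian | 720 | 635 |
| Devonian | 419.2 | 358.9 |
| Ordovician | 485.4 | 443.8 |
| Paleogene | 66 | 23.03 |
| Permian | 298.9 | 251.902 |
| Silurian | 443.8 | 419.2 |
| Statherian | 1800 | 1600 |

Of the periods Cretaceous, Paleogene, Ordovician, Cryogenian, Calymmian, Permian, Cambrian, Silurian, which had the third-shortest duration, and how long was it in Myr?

Start − end for each: Cretaceous 145 − 66 = 79; Paleogene 66 − 23.03 = 42.97; Ordovician 485.4 − 443.8 = 41.6; Cryogenian 720 − 635 = 85; Calymmian 1600 − 1400 = 200; Permian 298.9 − 251.902 = 46.998; Cambrian 538.8 − 485.4 = 53.4; Silurian 443.8 − 419.2 = 24.6.
Ranking these from shortest: Silurian < Ordovician < Paleogene < Permian < Cambrian < Cretaceous < Cryogenian < Calymmian.
Position 3 in that ranking is Paleogene, which lasted 42.97 Myr.

Paleogene, 42.97 million years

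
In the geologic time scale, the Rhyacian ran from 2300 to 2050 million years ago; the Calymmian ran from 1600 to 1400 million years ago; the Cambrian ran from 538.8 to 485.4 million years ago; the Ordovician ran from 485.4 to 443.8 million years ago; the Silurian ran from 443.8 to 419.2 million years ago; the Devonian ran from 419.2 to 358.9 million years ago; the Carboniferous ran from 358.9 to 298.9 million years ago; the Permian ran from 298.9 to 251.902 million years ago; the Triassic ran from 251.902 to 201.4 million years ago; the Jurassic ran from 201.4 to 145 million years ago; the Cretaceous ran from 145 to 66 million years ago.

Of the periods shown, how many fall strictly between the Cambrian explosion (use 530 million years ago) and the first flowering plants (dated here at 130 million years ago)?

7

530 Ma sits inside the Cambrian (538.8–485.4) and 130 Ma inside the Cretaceous (145–66); neither of those is wholly between the two dates.
The listed periods lying completely between them are Ordovician, Silurian, Devonian, Carboniferous, Permian, Triassic, Jurassic — 7 in all.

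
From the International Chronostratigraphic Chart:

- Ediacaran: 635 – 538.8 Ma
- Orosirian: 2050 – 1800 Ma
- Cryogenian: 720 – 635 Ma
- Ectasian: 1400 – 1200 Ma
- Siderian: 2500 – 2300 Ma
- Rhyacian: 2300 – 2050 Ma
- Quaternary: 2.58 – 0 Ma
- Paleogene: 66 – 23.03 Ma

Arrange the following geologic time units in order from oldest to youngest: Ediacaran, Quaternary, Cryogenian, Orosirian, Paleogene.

Orosirian, Cryogenian, Ediacaran, Paleogene, Quaternary

Sorting by start age (descending Ma, since larger Ma = older): Orosirian began 2050, Cryogenian began 720, Ediacaran began 635, Paleogene began 66, Quaternary began 2.58.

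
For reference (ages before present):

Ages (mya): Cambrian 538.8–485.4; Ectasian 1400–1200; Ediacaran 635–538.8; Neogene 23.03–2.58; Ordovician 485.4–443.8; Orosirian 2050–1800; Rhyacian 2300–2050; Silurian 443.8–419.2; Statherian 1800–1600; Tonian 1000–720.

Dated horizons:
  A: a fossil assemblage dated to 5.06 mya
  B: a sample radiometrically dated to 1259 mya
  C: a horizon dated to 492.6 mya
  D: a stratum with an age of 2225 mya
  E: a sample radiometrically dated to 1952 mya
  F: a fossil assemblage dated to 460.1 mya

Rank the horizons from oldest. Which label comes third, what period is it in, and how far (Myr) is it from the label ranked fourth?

B, in the Ectasian; 766.4 million years to C

Larger Ma means older, so oldest first: D 2225 > E 1952 > B 1259 > C 492.6 > F 460.1 > A 5.06.
Counting 3 along gives B (1259 Ma); the excerpt puts that inside the Ectasian, 1400–1200 Ma.
Next in line is C (492.6 Ma), and 1259 − 492.6 = 766.4 Myr.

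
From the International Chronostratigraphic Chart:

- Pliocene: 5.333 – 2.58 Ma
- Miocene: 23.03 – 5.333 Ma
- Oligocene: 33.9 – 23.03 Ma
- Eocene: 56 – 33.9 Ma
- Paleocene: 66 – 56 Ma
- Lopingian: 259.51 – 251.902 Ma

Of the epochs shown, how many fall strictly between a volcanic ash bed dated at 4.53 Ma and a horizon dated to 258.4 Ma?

4

The older date is 258.4 Ma and the younger is 4.53 Ma.
Epochs with start < 258.4 and end > 4.53 Ma: Paleocene (66–56), Eocene (56–33.9), Oligocene (33.9–23.03), Miocene (23.03–5.333).
That is 4 complete epochs.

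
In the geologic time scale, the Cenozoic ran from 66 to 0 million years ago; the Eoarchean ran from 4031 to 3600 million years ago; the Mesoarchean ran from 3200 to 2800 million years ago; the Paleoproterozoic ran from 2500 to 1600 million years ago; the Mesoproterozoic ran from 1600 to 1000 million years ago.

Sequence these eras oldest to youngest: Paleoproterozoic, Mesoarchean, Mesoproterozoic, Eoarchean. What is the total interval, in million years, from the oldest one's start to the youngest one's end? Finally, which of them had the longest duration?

Start ages (Ma): Eoarchean 4031, Mesoarchean 3200, Paleoproterozoic 2500, Mesoproterozoic 1600.
Ordered oldest to youngest: Eoarchean, Mesoarchean, Paleoproterozoic, Mesoproterozoic.
Span = 4031 − 1000 = 3031 Myr.
Durations: Eoarchean 431, Mesoarchean 400, Mesoproterozoic 600, Paleoproterozoic 900 → longest is Paleoproterozoic (900 Myr).

Eoarchean, Mesoarchean, Paleoproterozoic, Mesoproterozoic; total span 3031 Myr; longest is Paleoproterozoic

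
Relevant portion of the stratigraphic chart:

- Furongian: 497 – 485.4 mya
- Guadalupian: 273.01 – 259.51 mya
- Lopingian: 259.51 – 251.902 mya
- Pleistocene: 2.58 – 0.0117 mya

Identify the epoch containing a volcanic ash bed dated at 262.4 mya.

Guadalupian

262.4 Ma lies between 273.01 and 259.51 Ma, so it falls in the Guadalupian.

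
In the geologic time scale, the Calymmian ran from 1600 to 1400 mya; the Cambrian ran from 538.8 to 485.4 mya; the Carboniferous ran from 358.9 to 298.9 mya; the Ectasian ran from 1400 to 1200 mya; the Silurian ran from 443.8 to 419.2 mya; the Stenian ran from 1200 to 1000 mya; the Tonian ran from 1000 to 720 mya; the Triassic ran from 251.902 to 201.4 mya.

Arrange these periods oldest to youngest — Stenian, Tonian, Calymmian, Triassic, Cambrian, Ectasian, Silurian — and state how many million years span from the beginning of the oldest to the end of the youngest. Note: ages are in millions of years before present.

Calymmian, Ectasian, Stenian, Tonian, Cambrian, Silurian, Triassic; total span 1398.6 Myr

From the excerpt: Stenian 1200–1000; Tonian 1000–720; Calymmian 1600–1400; Triassic 251.902–201.4; Cambrian 538.8–485.4; Ectasian 1400–1200; Silurian 443.8–419.2 (Ma).
Larger Ma is earlier, so the oldest is Calymmian and the youngest is Triassic; oldest to youngest: Calymmian, Ectasian, Stenian, Tonian, Cambrian, Silurian, Triassic.
Oldest start 1600 minus youngest end 201.4 gives 1398.6 Myr overall.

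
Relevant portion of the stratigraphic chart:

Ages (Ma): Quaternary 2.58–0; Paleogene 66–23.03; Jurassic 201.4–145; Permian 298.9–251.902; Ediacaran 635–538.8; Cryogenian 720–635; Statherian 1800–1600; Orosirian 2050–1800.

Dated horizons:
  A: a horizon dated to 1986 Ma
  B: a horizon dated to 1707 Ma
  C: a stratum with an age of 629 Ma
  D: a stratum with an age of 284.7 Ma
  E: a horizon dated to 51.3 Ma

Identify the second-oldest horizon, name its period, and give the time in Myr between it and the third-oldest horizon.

B, in the Statherian; 1078 million years to C

Larger Ma means older, so oldest first: A 1986 > B 1707 > C 629 > D 284.7 > E 51.3.
Counting 2 along gives B (1707 Ma); the excerpt puts that inside the Statherian, 1800–1600 Ma.
Next in line is C (629 Ma), and 1707 − 629 = 1078 Myr.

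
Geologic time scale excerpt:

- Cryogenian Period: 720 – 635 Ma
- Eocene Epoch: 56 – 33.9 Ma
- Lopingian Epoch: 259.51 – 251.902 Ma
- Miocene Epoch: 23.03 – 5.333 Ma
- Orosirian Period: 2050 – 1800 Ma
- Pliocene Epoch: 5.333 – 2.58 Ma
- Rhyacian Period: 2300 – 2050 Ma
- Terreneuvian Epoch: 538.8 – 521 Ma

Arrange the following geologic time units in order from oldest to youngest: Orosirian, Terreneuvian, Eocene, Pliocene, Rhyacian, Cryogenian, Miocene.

Rhyacian, then Orosirian, then Cryogenian, then Terreneuvian, then Eocene, then Miocene, then Pliocene

Read off each span (Ma): Orosirian 2050–1800; Terreneuvian 538.8–521; Eocene 56–33.9; Pliocene 5.333–2.58; Rhyacian 2300–2050; Cryogenian 720–635; Miocene 23.03–5.333.
Larger Ma is older, so oldest→youngest is Rhyacian, Orosirian, Cryogenian, Terreneuvian, Eocene, Miocene, Pliocene.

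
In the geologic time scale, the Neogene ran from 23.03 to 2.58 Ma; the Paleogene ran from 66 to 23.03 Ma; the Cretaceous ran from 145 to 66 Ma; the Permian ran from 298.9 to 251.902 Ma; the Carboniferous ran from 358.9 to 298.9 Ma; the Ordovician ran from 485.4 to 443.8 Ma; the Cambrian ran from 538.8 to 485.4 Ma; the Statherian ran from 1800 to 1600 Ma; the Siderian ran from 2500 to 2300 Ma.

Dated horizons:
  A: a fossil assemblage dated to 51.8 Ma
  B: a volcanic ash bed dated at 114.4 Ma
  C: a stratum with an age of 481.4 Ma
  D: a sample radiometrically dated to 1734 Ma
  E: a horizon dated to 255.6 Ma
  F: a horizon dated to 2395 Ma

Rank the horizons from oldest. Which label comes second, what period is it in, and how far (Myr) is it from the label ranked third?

D, in the Statherian; 1252.6 million years to C

Larger Ma means older, so oldest first: F 2395 > D 1734 > C 481.4 > E 255.6 > B 114.4 > A 51.8.
Counting 2 along gives D (1734 Ma); the excerpt puts that inside the Statherian, 1800–1600 Ma.
Next in line is C (481.4 Ma), and 1734 − 481.4 = 1252.6 Myr.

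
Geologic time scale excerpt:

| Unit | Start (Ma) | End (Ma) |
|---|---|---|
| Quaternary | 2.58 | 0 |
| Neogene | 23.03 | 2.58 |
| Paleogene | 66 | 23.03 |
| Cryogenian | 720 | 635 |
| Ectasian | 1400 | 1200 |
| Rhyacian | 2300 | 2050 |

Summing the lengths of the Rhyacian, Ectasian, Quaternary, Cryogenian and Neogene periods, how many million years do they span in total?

558.03 million years

Each duration: Rhyacian = 250; Ectasian = 200; Quaternary = 2.58; Cryogenian = 85; Neogene = 20.45.
Sum: 250 + 200 + 2.58 + 85 + 20.45 = 558.03 Myr.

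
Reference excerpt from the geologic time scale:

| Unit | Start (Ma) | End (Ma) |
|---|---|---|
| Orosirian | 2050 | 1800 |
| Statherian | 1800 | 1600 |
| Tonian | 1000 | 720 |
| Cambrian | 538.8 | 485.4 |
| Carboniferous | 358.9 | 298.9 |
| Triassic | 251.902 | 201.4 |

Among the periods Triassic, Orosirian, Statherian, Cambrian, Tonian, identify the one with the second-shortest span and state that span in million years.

Cambrian, 53.4 million years

Durations: Triassic 50.502; Orosirian 250; Statherian 200; Cambrian 53.4; Tonian 280 Myr.
Sorted shortest-first: Triassic (50.502), Cambrian (53.4), Statherian (200), Orosirian (250), Tonian (280).
The second shortest is Cambrian at 53.4 Myr.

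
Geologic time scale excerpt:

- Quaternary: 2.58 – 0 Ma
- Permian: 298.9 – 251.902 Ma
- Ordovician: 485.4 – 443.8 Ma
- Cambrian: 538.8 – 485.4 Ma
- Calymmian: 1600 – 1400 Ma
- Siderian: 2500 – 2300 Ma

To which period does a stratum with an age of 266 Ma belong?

Permian

266 Ma lies between 298.9 and 251.902 Ma, so it falls in the Permian.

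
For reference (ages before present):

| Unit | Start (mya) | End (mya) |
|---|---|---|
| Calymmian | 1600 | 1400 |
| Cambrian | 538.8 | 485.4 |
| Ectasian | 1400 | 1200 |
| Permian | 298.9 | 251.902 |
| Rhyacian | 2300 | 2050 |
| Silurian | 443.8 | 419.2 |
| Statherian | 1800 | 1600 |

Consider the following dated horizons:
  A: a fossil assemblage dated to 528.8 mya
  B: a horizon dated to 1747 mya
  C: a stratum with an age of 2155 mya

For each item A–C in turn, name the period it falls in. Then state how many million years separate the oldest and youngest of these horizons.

A — Cambrian; B — Statherian; C — Rhyacian; span 1626.2 million years

Match each age against the start–end ranges in the excerpt: A = 528.8 Ma → Cambrian (538.8–485.4); B = 1747 Ma → Statherian (1800–1600); C = 2155 Ma → Rhyacian (2300–2050).
The largest age is 2155 Ma and the smallest is 528.8 Ma; their difference is 1626.2 Myr.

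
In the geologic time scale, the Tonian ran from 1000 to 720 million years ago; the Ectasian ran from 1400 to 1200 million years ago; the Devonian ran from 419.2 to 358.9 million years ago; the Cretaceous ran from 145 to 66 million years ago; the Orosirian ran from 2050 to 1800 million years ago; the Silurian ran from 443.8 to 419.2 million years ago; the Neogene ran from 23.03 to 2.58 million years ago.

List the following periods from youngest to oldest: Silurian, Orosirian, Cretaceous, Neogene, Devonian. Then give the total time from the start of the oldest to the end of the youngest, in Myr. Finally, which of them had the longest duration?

From the excerpt: Silurian 443.8–419.2; Orosirian 2050–1800; Cretaceous 145–66; Neogene 23.03–2.58; Devonian 419.2–358.9 (Ma).
Larger Ma is earlier, so the oldest is Orosirian and the youngest is Neogene; youngest to oldest: Neogene, Cretaceous, Devonian, Silurian, Orosirian.
Oldest start 2050 minus youngest end 2.58 gives 2047.42 Myr overall.
Individual lengths (start − end): Neogene 20.45; Silurian 24.6; Cretaceous 79; Orosirian 250; Devonian 60.3. The largest is Orosirian at 250 Myr.

Neogene → Cretaceous → Devonian → Silurian → Orosirian; total span 2047.42 Myr; longest is Orosirian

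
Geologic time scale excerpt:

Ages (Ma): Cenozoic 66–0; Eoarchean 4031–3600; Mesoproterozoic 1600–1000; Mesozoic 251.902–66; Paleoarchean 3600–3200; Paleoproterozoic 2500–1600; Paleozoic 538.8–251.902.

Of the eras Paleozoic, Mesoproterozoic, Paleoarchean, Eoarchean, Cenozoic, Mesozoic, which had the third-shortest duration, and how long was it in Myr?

Paleozoic, 286.898 million years

Durations: Paleozoic 286.898; Mesoproterozoic 600; Paleoarchean 400; Eoarchean 431; Cenozoic 66; Mesozoic 185.902 Myr.
Sorted shortest-first: Cenozoic (66), Mesozoic (185.902), Paleozoic (286.898), Paleoarchean (400), Eoarchean (431), Mesoproterozoic (600).
The third shortest is Paleozoic at 286.898 Myr.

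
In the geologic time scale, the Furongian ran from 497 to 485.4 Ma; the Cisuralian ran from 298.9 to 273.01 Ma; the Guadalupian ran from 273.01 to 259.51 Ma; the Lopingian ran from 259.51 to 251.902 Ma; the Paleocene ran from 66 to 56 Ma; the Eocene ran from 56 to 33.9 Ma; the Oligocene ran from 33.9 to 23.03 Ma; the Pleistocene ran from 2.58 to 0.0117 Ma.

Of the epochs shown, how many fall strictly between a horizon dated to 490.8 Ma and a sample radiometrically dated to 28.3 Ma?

490.8 Ma sits inside the Furongian (497–485.4) and 28.3 Ma inside the Oligocene (33.9–23.03); neither of those is wholly between the two dates.
The listed epochs lying completely between them are Cisuralian, Guadalupian, Lopingian, Paleocene, Eocene — 5 in all.

5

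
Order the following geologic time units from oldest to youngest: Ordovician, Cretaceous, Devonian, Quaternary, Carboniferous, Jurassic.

Era membership (oldest first within each) — Paleozoic: Ordovician, Devonian, Carboniferous; Mesozoic: Jurassic, Cretaceous; Cenozoic: Quaternary. Paleozoic precedes Mesozoic, which precedes Cenozoic. Concatenating the groups in that era order gives oldest to youngest directly.

Ordovician, then Devonian, then Carboniferous, then Jurassic, then Cretaceous, then Quaternary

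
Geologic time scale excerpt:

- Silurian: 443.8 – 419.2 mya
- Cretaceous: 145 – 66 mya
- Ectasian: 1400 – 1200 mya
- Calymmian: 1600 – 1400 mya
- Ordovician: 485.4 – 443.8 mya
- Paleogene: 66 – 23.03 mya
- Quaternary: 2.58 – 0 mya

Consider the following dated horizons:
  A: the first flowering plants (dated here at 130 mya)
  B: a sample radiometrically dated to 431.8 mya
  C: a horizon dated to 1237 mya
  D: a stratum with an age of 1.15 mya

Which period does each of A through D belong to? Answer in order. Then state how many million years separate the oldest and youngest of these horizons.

A — Cretaceous; B — Silurian; C — Ectasian; D — Quaternary; span 1235.85 million years

A: 130 Ma lies in 145–66 Ma, so Cretaceous.
B: 431.8 Ma lies in 443.8–419.2 Ma, so Silurian.
C: 1237 Ma lies in 1400–1200 Ma, so Ectasian.
D: 1.15 Ma lies in 2.58–0 Ma, so Quaternary.
Oldest = 1237 Ma, youngest = 1.15 Ma → span 1235.85 Myr.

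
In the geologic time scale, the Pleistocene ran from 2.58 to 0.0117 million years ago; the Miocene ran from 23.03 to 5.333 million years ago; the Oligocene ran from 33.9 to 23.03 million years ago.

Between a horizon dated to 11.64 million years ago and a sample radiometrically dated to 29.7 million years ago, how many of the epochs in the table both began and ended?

The older date is 29.7 Ma and the younger is 11.64 Ma.
No epoch both begins after 29.7 Ma and ends before 11.64 Ma, so the count is 0.

0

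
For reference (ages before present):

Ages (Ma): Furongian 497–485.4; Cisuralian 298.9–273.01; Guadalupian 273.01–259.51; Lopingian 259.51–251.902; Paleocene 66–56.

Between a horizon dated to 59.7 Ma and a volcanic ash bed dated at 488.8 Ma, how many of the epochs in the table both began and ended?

The older date is 488.8 Ma and the younger is 59.7 Ma.
Epochs with start < 488.8 and end > 59.7 Ma: Cisuralian (298.9–273.01), Guadalupian (273.01–259.51), Lopingian (259.51–251.902).
That is 3 complete epochs.

3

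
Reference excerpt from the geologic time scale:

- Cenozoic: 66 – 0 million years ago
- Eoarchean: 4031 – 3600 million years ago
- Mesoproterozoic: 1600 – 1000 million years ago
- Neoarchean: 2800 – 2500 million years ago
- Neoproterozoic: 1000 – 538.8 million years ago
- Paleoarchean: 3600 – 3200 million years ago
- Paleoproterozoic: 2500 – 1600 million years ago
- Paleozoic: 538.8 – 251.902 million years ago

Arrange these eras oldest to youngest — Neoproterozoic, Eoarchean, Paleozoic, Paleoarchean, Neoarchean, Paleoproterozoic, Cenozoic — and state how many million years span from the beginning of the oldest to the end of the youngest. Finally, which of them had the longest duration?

Eoarchean, Paleoarchean, Neoarchean, Paleoproterozoic, Neoproterozoic, Paleozoic, Cenozoic; total span 4031 Myr; longest is Paleoproterozoic

From the excerpt: Neoproterozoic 1000–538.8; Eoarchean 4031–3600; Paleozoic 538.8–251.902; Paleoarchean 3600–3200; Neoarchean 2800–2500; Paleoproterozoic 2500–1600; Cenozoic 66–0 (Ma).
Larger Ma is earlier, so the oldest is Eoarchean and the youngest is Cenozoic; oldest to youngest: Eoarchean, Paleoarchean, Neoarchean, Paleoproterozoic, Neoproterozoic, Paleozoic, Cenozoic.
Oldest start 4031 minus youngest end 0 gives 4031 Myr overall.
Individual lengths (start − end): Neoarchean 300; Neoproterozoic 461.2; Eoarchean 431; Paleoproterozoic 900; Cenozoic 66; Paleozoic 286.898; Paleoarchean 400. The largest is Paleoproterozoic at 900 Myr.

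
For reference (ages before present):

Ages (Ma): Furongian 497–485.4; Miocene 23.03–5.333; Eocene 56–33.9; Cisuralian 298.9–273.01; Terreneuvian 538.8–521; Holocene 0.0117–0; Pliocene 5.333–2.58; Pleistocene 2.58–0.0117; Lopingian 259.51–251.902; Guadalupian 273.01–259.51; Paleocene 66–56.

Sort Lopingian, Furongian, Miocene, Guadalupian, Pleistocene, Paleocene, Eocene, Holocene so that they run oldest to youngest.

Furongian, then Guadalupian, then Lopingian, then Paleocene, then Eocene, then Miocene, then Pleistocene, then Holocene

The oldest of these is Furongian (starts 497 Ma) and the youngest is Holocene (ends 0 Ma).
In between, by decreasing start age: Guadalupian (273.01), Lopingian (259.51), Paleocene (66), Eocene (56), Miocene (23.03), Pleistocene (2.58).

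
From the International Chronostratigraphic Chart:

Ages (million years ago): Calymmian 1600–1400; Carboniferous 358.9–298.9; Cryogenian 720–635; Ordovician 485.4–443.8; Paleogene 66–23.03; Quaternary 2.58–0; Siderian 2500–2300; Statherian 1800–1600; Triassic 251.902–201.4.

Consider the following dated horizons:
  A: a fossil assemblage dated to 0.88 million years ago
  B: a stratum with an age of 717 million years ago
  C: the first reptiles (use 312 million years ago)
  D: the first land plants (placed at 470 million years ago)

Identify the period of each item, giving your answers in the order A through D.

Match each age against the start–end ranges in the excerpt: A = 0.88 Ma → Quaternary (2.58–0); B = 717 Ma → Cryogenian (720–635); C = 312 Ma → Carboniferous (358.9–298.9); D = 470 Ma → Ordovician (485.4–443.8).

A — Quaternary; B — Cryogenian; C — Carboniferous; D — Ordovician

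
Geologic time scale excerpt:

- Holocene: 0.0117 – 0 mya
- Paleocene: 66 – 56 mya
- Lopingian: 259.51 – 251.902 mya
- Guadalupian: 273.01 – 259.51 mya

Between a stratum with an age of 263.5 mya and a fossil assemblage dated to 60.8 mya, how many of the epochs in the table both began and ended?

The older date is 263.5 Ma and the younger is 60.8 Ma.
Epochs with start < 263.5 and end > 60.8 Ma: Lopingian (259.51–251.902).
That is 1 complete epoch.

1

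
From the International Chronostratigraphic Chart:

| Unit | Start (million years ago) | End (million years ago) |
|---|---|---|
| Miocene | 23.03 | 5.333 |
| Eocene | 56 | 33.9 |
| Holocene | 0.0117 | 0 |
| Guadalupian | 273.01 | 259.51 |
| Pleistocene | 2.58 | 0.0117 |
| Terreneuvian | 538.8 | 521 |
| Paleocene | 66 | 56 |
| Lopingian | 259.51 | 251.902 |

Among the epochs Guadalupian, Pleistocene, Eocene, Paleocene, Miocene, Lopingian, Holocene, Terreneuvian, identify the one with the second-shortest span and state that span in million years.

Pleistocene, 2.5683 million years

Start − end for each: Guadalupian 273.01 − 259.51 = 13.5; Pleistocene 2.58 − 0.0117 = 2.5683; Eocene 56 − 33.9 = 22.1; Paleocene 66 − 56 = 10; Miocene 23.03 − 5.333 = 17.697; Lopingian 259.51 − 251.902 = 7.608; Holocene 0.0117 − 0 = 0.0117; Terreneuvian 538.8 − 521 = 17.8.
Ranking these from shortest: Holocene < Pleistocene < Lopingian < Paleocene < Guadalupian < Miocene < Terreneuvian < Eocene.
Position 2 in that ranking is Pleistocene, which lasted 2.5683 Myr.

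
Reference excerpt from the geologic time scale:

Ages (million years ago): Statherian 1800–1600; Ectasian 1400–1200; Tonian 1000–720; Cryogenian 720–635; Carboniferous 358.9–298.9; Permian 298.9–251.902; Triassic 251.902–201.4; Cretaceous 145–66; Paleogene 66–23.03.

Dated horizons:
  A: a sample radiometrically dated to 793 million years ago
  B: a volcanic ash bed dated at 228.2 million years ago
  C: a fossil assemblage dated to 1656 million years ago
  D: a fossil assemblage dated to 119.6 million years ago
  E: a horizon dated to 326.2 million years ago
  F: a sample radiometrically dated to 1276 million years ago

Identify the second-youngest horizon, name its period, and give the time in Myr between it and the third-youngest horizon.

Sorted youngest-first by Ma: D (119.6), B (228.2), E (326.2), A (793), F (1276), C (1656).
The second youngest is B at 228.2 Ma, which lies in 251.902–201.4 Ma: the Triassic.
The third youngest is E at 326.2 Ma; separation = |228.2 − 326.2| = 98 Myr.

B, in the Triassic; 98 million years to E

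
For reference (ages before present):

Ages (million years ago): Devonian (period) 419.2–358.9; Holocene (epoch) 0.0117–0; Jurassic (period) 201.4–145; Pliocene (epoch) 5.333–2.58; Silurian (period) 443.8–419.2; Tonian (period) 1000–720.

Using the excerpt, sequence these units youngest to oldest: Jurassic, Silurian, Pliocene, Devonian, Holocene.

The oldest of these is Silurian (starts 443.8 Ma) and the youngest is Holocene (ends 0 Ma).
In between, by decreasing start age: Devonian (419.2), Jurassic (201.4), Pliocene (5.333).
Listing youngest first means reversing that sequence.

Holocene, then Pliocene, then Jurassic, then Devonian, then Silurian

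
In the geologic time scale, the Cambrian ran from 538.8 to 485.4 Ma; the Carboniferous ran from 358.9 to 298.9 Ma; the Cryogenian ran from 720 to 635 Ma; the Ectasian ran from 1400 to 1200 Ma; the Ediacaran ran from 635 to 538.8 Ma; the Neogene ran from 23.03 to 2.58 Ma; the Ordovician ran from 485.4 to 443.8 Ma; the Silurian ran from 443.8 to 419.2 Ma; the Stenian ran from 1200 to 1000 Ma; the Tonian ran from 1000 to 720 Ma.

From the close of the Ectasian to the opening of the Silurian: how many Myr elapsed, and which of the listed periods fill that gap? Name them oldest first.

The Ectasian closes at 1200 Ma and the Silurian opens at 443.8 Ma, so the interval is 1200 − 443.8 = 756.2 Myr.
A period fits inside if it starts at or after 1200 Ma and ends at or before 443.8 Ma; oldest first that gives Stenian, Tonian, Cryogenian, Ediacaran, Cambrian, Ordovician.

756.2 million years; Stenian, Tonian, Cryogenian, Ediacaran, Cambrian, Ordovician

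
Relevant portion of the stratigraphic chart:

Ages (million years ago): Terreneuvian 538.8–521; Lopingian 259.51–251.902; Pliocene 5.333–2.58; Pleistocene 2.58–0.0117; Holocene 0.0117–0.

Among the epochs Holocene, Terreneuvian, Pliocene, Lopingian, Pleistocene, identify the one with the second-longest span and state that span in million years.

Durations: Holocene 0.0117; Terreneuvian 17.8; Pliocene 2.753; Lopingian 7.608; Pleistocene 2.5683 Myr.
Sorted longest-first: Terreneuvian (17.8), Lopingian (7.608), Pliocene (2.753), Pleistocene (2.5683), Holocene (0.0117).
The second longest is Lopingian at 7.608 Myr.

Lopingian, 7.608 million years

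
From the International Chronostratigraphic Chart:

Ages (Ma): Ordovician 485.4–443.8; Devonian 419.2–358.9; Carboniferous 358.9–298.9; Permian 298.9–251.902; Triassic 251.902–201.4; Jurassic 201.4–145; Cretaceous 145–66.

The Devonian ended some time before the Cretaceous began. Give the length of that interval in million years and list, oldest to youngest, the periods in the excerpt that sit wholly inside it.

The Devonian closes at 358.9 Ma and the Cretaceous opens at 145 Ma, so the interval is 358.9 − 145 = 213.9 Myr.
A period fits inside if it starts at or after 358.9 Ma and ends at or before 145 Ma; oldest first that gives Carboniferous, Permian, Triassic, Jurassic.

213.9 million years; Carboniferous, Permian, Triassic, Jurassic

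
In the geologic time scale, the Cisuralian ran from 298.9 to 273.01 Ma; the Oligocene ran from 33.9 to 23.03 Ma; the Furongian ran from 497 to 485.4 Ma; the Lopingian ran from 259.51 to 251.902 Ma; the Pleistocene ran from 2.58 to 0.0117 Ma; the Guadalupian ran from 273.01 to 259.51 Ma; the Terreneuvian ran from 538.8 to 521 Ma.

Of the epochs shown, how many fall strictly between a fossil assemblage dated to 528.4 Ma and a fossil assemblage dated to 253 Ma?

The older date is 528.4 Ma and the younger is 253 Ma.
Epochs with start < 528.4 and end > 253 Ma: Furongian (497–485.4), Cisuralian (298.9–273.01), Guadalupian (273.01–259.51).
That is 3 complete epochs.

3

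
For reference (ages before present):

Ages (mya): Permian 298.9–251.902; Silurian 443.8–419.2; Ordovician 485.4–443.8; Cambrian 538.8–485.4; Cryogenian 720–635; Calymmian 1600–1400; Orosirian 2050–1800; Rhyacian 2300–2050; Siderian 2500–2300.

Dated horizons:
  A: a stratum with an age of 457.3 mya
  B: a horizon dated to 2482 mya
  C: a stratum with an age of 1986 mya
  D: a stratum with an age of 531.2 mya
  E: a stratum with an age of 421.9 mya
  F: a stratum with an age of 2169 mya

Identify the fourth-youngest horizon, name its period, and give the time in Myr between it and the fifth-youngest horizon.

Smaller Ma means younger, so youngest first: E 421.9 < A 457.3 < D 531.2 < C 1986 < F 2169 < B 2482.
Counting 4 along gives C (1986 Ma); the excerpt puts that inside the Orosirian, 2050–1800 Ma.
Next in line is F (2169 Ma), and 2169 − 1986 = 183 Myr.

C, in the Orosirian; 183 million years to F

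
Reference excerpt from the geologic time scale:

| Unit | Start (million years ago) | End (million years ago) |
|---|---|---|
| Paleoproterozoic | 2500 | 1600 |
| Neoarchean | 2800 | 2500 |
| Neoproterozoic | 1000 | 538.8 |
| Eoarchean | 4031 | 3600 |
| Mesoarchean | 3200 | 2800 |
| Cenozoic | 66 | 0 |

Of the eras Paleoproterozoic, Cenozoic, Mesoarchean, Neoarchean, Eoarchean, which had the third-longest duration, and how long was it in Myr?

Mesoarchean, 400 million years

Start − end for each: Paleoproterozoic 2500 − 1600 = 900; Cenozoic 66 − 0 = 66; Mesoarchean 3200 − 2800 = 400; Neoarchean 2800 − 2500 = 300; Eoarchean 4031 − 3600 = 431.
Ranking these from longest: Paleoproterozoic > Eoarchean > Mesoarchean > Neoarchean > Cenozoic.
Position 3 in that ranking is Mesoarchean, which lasted 400 Myr.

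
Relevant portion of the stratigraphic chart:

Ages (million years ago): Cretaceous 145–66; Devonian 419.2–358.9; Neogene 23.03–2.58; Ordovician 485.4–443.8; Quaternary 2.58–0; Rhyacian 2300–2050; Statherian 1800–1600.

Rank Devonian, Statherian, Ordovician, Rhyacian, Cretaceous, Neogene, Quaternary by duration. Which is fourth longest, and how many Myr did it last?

Start − end for each: Devonian 419.2 − 358.9 = 60.3; Statherian 1800 − 1600 = 200; Ordovician 485.4 − 443.8 = 41.6; Rhyacian 2300 − 2050 = 250; Cretaceous 145 − 66 = 79; Neogene 23.03 − 2.58 = 20.45; Quaternary 2.58 − 0 = 2.58.
Ranking these from longest: Rhyacian > Statherian > Cretaceous > Devonian > Ordovician > Neogene > Quaternary.
Position 4 in that ranking is Devonian, which lasted 60.3 Myr.

Devonian, 60.3 million years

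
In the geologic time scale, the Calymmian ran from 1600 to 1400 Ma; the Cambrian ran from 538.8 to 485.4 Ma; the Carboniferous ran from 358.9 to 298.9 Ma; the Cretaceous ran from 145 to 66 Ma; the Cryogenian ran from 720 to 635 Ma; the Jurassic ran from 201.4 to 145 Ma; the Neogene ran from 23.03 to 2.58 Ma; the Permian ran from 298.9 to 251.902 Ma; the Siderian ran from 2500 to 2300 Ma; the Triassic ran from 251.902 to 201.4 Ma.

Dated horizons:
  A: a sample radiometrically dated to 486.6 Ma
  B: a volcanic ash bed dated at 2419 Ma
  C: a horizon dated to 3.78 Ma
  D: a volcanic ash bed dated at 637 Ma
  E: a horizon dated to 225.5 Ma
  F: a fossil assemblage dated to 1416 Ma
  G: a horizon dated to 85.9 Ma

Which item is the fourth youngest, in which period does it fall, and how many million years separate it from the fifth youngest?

A, in the Cambrian; 150.4 million years to D

Sorted youngest-first by Ma: C (3.78), G (85.9), E (225.5), A (486.6), D (637), F (1416), B (2419).
The fourth youngest is A at 486.6 Ma, which lies in 538.8–485.4 Ma: the Cambrian.
The fifth youngest is D at 637 Ma; separation = |486.6 − 637| = 150.4 Myr.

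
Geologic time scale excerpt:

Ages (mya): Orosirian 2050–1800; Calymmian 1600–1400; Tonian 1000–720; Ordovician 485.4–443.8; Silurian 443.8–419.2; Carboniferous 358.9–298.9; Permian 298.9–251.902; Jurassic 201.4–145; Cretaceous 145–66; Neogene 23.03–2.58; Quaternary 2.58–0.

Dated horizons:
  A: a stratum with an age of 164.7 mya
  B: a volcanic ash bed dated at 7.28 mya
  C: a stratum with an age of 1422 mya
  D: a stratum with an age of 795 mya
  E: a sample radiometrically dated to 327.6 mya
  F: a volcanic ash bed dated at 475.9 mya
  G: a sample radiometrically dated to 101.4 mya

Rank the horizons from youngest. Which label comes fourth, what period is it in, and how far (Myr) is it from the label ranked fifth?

Sorted youngest-first by Ma: B (7.28), G (101.4), A (164.7), E (327.6), F (475.9), D (795), C (1422).
The fourth youngest is E at 327.6 Ma, which lies in 358.9–298.9 Ma: the Carboniferous.
The fifth youngest is F at 475.9 Ma; separation = |327.6 − 475.9| = 148.3 Myr.

E, in the Carboniferous; 148.3 million years to F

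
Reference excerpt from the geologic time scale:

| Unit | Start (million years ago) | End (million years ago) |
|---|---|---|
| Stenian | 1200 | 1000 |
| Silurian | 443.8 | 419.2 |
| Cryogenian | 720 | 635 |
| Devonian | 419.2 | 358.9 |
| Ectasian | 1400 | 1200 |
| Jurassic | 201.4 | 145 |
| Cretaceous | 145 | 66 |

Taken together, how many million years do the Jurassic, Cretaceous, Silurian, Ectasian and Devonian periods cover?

Duration is start − end for each: (201.4 − 145) + (145 − 66) + (443.8 − 419.2) + (1400 − 1200) + (419.2 − 358.9).
That is 56.4 + 79 + 24.6 + 200 + 60.3, which totals 420.3 million years.

420.3 million years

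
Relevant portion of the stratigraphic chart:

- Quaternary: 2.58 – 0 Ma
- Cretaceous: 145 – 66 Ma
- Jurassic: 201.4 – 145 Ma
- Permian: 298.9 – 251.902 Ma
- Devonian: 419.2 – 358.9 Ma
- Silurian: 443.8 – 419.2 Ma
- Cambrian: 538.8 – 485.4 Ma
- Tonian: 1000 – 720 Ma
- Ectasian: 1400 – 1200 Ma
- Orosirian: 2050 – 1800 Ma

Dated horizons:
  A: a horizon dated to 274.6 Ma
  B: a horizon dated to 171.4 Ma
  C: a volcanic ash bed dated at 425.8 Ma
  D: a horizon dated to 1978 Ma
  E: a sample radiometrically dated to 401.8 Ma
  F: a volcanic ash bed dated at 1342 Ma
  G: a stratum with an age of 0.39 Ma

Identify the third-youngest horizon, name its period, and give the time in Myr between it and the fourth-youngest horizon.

Smaller Ma means younger, so youngest first: G 0.39 < B 171.4 < A 274.6 < E 401.8 < C 425.8 < F 1342 < D 1978.
Counting 3 along gives A (274.6 Ma); the excerpt puts that inside the Permian, 298.9–251.902 Ma.
Next in line is E (401.8 Ma), and 401.8 − 274.6 = 127.2 Myr.

A, in the Permian; 127.2 million years to E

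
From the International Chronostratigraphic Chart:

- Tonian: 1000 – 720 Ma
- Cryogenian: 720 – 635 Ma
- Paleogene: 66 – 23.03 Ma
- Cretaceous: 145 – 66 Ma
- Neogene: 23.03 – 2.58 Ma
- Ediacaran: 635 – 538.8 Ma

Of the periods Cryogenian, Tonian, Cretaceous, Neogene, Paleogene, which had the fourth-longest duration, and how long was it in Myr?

Durations: Cryogenian 85; Tonian 280; Cretaceous 79; Neogene 20.45; Paleogene 42.97 Myr.
Sorted longest-first: Tonian (280), Cryogenian (85), Cretaceous (79), Paleogene (42.97), Neogene (20.45).
The fourth longest is Paleogene at 42.97 Myr.

Paleogene, 42.97 million years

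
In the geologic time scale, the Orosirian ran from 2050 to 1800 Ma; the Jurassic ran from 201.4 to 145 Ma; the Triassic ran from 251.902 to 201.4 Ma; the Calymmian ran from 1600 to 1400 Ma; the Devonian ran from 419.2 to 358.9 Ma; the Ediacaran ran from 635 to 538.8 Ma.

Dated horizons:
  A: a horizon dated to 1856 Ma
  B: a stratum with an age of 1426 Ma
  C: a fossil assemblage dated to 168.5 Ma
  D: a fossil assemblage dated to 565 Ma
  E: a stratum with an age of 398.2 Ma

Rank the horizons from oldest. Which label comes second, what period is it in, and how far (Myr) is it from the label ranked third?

B, in the Calymmian; 861 million years to D

Larger Ma means older, so oldest first: A 1856 > B 1426 > D 565 > E 398.2 > C 168.5.
Counting 2 along gives B (1426 Ma); the excerpt puts that inside the Calymmian, 1600–1400 Ma.
Next in line is D (565 Ma), and 1426 − 565 = 861 Myr.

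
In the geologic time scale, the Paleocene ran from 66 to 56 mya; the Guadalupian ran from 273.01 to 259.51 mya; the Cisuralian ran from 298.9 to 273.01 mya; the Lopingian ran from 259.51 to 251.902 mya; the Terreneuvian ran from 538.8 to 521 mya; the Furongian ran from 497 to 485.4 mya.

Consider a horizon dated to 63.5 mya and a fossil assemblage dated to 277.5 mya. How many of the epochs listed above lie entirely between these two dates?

The older date is 277.5 Ma and the younger is 63.5 Ma.
Epochs with start < 277.5 and end > 63.5 Ma: Guadalupian (273.01–259.51), Lopingian (259.51–251.902).
That is 2 complete epochs.

2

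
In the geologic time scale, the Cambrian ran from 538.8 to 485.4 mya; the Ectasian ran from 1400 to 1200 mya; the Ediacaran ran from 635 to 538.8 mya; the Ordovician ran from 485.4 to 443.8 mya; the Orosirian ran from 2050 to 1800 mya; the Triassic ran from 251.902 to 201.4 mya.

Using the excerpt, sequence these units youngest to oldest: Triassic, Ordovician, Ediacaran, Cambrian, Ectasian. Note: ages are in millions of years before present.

Triassic, Ordovician, Cambrian, Ediacaran, Ectasian

Sorting by start age (ascending Ma, since larger Ma = older): Triassic start 251.902, Ordovician start 485.4, Cambrian start 538.8, Ediacaran start 635, Ectasian start 1400.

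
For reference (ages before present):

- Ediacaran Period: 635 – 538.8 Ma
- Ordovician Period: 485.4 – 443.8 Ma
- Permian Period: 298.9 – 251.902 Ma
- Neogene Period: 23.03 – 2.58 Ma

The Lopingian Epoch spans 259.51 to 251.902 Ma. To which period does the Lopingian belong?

Permian

The Lopingian (259.51–251.902 Ma) lies entirely within 298.9–251.902 Ma, the Permian Period.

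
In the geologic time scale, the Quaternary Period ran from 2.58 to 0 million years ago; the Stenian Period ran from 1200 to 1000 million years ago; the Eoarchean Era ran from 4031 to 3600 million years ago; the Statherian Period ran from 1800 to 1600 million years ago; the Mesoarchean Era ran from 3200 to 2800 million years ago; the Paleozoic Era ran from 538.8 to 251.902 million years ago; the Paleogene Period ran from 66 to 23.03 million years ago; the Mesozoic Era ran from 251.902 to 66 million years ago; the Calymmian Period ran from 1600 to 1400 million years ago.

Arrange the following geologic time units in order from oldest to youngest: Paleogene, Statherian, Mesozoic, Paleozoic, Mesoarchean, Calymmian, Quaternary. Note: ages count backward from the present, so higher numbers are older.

Read off each span (Ma): Paleogene 66–23.03; Statherian 1800–1600; Mesozoic 251.902–66; Paleozoic 538.8–251.902; Mesoarchean 3200–2800; Calymmian 1600–1400; Quaternary 2.58–0.
Larger Ma is older, so oldest→youngest is Mesoarchean, Statherian, Calymmian, Paleozoic, Mesozoic, Paleogene, Quaternary.

Mesoarchean, Statherian, Calymmian, Paleozoic, Mesozoic, Paleogene, Quaternary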